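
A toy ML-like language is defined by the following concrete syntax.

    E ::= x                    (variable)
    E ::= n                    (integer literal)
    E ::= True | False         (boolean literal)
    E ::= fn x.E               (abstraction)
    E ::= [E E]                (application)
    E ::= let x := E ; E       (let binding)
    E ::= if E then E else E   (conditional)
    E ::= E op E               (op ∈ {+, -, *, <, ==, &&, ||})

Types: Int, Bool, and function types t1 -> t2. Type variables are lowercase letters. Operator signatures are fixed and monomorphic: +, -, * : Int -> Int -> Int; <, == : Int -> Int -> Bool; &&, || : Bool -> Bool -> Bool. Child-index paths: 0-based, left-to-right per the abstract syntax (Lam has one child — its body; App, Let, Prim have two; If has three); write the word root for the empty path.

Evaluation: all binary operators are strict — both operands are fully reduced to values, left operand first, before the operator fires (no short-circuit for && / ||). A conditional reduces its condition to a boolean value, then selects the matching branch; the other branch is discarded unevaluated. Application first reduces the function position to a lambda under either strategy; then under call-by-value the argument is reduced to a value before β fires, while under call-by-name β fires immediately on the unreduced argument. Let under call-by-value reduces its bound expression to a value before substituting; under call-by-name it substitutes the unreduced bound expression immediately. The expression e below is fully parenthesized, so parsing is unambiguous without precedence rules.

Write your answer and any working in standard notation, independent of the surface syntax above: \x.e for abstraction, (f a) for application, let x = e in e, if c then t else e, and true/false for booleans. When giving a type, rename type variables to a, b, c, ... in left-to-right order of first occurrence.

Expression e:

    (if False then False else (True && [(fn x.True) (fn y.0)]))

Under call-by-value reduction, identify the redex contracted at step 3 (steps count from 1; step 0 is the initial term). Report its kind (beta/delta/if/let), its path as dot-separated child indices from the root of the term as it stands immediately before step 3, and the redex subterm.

Derivation:
step 0: (if false then false else (true && ((\x.true) (\y.0))))
step 1: [if@root] (true && ((\x.true) (\y.0)))
step 2: [beta@1] (true && true)
step 3: [delta@root] true

Answer: delta at root : (true && true)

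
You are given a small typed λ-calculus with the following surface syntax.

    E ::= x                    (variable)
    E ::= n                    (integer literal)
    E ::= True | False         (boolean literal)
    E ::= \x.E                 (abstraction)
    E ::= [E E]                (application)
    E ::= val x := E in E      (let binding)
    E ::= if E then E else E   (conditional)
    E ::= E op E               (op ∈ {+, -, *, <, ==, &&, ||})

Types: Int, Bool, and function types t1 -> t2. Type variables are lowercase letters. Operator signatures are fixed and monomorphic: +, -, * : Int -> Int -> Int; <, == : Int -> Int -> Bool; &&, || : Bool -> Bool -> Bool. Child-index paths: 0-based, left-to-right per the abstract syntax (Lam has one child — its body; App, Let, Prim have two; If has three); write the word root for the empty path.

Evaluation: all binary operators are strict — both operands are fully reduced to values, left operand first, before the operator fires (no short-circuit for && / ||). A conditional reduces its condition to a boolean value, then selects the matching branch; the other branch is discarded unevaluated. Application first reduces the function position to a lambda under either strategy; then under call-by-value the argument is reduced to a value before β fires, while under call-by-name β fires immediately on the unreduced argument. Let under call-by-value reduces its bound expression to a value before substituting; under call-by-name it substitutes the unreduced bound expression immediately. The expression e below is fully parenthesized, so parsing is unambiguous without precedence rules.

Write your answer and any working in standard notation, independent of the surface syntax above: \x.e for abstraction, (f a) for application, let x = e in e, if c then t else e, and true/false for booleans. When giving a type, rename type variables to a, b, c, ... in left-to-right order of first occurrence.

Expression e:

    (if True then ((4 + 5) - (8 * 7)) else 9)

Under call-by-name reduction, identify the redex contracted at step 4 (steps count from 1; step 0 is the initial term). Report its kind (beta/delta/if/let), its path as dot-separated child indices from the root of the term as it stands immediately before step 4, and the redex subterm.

Derivation:
step 0: (if true then ((4 + 5) - (8 * 7)) else 9)
step 1: [if@root] ((4 + 5) - (8 * 7))
step 2: [delta@0] (9 - (8 * 7))
step 3: [delta@1] (9 - 56)
step 4: [delta@root] -47

Answer: delta at root : (9 - 56)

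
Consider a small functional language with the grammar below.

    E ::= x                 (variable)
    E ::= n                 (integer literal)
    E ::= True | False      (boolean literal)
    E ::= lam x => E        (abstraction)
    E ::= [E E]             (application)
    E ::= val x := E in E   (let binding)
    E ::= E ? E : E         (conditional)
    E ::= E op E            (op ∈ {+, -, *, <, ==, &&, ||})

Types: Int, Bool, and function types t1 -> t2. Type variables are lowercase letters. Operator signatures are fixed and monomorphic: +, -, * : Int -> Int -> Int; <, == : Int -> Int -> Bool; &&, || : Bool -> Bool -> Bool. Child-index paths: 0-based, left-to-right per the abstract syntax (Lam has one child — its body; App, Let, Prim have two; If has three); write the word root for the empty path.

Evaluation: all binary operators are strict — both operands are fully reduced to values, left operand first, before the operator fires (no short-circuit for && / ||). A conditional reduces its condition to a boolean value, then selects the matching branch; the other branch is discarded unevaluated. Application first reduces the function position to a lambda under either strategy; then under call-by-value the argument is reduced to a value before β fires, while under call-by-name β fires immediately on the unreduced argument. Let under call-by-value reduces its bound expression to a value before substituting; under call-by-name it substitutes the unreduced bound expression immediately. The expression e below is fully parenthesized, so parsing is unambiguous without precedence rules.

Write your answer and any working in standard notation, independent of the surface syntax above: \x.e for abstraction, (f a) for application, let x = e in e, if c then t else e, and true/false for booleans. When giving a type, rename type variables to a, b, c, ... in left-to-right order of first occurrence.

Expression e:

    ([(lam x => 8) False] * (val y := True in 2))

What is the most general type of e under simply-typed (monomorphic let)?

Answer: Int

Working:
\x._ : a -> Int
  unify a -> Int ~ Bool -> b
  unify a ~ Bool
  unify Int ~ b
_ _ : Int
  unify Int ~ Int
let y : Bool
  unify Int ~ Int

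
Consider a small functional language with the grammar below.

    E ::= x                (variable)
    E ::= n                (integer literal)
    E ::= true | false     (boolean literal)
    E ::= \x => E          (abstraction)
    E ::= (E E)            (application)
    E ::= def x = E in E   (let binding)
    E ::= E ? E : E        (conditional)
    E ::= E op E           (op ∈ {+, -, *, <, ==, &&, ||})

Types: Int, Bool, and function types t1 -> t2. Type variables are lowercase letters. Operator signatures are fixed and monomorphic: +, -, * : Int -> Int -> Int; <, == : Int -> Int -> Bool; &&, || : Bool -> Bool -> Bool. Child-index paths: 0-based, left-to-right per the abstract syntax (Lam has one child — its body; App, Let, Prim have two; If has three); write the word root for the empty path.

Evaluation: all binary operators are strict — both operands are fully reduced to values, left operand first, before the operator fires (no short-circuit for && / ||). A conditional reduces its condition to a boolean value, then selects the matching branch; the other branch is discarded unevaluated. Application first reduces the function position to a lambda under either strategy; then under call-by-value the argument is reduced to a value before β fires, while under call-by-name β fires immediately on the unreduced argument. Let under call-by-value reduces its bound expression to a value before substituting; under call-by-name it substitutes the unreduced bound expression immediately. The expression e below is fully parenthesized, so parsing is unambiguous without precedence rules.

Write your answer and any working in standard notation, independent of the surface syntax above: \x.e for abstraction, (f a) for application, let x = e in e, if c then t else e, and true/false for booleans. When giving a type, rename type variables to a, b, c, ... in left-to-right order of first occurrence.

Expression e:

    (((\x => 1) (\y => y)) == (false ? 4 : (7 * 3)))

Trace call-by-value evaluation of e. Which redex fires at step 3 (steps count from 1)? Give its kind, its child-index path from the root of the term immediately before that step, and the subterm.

Trace:
step 0: (((\x.1) (\y.y)) == (if false then 4 else (7 * 3)))
step 1: [beta@0] (1 == (if false then 4 else (7 * 3)))
step 2: [if@1] (1 == (7 * 3))
step 3: [delta@1] (1 == 21)

Answer: delta at 1 : (7 * 3)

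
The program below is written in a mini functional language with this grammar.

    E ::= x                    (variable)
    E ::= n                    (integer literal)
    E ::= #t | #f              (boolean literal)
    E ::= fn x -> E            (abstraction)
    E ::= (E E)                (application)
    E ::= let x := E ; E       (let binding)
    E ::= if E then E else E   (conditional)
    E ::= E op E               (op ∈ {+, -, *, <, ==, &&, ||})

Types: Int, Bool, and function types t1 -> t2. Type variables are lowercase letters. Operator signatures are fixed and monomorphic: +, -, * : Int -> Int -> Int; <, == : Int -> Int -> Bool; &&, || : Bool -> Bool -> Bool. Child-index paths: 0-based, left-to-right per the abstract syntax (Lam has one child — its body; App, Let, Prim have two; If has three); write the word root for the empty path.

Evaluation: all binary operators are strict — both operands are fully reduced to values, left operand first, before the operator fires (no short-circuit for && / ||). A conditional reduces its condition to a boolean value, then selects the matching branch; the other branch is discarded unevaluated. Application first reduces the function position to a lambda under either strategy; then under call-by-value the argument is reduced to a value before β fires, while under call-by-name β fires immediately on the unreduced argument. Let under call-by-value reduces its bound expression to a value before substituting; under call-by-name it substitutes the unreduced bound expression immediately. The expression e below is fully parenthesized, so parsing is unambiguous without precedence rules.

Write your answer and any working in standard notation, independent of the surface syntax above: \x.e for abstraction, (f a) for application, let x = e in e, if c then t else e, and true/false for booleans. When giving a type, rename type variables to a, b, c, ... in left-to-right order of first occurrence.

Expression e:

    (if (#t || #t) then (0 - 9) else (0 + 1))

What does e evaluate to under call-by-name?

Derivation:
step 0: (if (true || true) then (0 - 9) else (0 + 1))
step 1: [delta@0] (if true then (0 - 9) else (0 + 1))
step 2: [if@root] (0 - 9)
step 3: [delta@root] -9

Answer: -9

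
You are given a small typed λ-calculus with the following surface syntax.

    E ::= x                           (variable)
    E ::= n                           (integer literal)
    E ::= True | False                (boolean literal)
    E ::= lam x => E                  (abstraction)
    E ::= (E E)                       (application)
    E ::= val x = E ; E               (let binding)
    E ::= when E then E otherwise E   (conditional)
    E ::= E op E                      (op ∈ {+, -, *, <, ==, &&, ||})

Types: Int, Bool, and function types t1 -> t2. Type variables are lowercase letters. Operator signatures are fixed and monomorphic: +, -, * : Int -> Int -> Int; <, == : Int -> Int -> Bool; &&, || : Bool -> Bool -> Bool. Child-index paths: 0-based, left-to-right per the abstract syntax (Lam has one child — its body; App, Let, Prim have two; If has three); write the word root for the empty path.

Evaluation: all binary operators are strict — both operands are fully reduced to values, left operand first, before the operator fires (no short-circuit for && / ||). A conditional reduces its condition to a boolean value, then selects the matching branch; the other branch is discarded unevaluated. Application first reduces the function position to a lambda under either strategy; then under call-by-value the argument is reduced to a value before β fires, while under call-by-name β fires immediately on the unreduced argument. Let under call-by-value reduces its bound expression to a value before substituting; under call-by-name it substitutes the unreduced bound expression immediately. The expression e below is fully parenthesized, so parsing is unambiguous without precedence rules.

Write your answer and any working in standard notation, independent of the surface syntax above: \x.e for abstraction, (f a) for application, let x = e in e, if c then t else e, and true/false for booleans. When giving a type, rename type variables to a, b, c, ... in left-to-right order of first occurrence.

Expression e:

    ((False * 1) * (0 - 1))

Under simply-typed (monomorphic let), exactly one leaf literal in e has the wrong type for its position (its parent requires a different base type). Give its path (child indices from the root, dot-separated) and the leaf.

Trace:
  unify Bool ~ Int
  FAIL: mismatch Bool ~ Int

Answer: 0.0 : false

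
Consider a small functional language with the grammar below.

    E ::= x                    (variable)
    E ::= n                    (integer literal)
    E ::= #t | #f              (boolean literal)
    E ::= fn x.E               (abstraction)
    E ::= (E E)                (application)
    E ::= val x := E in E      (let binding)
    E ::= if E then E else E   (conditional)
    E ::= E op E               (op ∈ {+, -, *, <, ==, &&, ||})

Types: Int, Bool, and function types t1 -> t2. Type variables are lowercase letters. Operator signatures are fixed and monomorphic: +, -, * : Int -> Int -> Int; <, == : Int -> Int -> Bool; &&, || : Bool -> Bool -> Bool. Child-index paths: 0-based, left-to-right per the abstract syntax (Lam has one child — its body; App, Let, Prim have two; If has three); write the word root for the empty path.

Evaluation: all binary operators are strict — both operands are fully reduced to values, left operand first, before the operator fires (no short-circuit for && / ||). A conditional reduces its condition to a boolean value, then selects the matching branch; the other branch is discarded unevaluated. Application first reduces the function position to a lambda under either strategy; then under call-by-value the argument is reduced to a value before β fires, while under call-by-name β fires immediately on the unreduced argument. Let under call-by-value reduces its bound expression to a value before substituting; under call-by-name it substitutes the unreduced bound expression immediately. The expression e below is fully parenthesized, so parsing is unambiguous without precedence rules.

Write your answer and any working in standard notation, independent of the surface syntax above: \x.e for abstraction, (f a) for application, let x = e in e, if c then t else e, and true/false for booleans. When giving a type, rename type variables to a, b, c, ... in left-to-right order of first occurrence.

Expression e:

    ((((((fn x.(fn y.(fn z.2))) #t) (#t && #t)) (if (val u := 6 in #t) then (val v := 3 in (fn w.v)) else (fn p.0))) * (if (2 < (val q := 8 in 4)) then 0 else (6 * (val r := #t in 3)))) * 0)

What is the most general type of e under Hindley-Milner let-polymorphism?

Trace:
\z._ : c -> Int
\y._ : b -> c -> Int
\x._ : a -> b -> c -> Int
  unify a -> b -> c -> Int ~ Bool -> d
  unify a ~ Bool
  unify b -> c -> Int ~ d
_ _ : b -> c -> Int
  unify Bool ~ Bool
  unify Bool ~ Bool
  unify b -> c -> Int ~ Bool -> e
  unify b ~ Bool
  unify c -> Int ~ e
_ _ : c -> Int
let u : Int
  unify Bool ~ Bool
let v : Int
v : Int
\w._ : f -> Int
\p._ : g -> Int
  unify f -> Int ~ g -> Int
  unify f ~ g
  unify Int ~ Int
  unify c -> Int ~ (g -> Int) -> h
  unify c ~ g -> Int
  unify Int ~ h
_ _ : Int
  unify Int ~ Int
  unify Int ~ Int
let q : Int
  unify Int ~ Int
  unify Bool ~ Bool
  unify Int ~ Int
let r : Bool
  unify Int ~ Int
  unify Int ~ Int
  unify Int ~ Int
  unify Int ~ Int
  unify Int ~ Int

Answer: Int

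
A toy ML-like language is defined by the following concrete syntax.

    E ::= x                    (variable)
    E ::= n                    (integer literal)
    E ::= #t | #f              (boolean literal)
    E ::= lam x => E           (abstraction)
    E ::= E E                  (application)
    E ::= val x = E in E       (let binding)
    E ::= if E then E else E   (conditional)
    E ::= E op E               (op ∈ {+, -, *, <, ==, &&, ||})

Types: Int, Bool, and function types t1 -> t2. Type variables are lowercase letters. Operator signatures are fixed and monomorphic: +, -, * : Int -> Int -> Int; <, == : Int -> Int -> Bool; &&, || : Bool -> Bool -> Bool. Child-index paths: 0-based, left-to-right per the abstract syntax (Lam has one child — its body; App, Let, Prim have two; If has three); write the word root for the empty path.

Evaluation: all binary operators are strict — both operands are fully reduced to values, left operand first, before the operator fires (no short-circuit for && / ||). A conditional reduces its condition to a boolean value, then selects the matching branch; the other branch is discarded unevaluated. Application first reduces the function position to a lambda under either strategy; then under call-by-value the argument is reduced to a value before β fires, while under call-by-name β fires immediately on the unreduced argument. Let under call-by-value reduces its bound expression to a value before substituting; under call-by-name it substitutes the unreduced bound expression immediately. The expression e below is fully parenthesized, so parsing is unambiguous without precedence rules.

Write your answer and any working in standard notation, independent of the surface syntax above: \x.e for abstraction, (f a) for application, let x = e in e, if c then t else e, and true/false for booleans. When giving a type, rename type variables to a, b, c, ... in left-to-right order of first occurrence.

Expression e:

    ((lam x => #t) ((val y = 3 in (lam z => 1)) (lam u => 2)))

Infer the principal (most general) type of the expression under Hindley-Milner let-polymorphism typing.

Trace:
\x._ : a -> Bool
let y : Int
\z._ : b -> Int
\u._ : c -> Int
  unify b -> Int ~ (c -> Int) -> d
  unify b ~ c -> Int
  unify Int ~ d
_ _ : Int
  unify a -> Bool ~ Int -> e
  unify a ~ Int
  unify Bool ~ e
_ _ : Bool

Answer: Bool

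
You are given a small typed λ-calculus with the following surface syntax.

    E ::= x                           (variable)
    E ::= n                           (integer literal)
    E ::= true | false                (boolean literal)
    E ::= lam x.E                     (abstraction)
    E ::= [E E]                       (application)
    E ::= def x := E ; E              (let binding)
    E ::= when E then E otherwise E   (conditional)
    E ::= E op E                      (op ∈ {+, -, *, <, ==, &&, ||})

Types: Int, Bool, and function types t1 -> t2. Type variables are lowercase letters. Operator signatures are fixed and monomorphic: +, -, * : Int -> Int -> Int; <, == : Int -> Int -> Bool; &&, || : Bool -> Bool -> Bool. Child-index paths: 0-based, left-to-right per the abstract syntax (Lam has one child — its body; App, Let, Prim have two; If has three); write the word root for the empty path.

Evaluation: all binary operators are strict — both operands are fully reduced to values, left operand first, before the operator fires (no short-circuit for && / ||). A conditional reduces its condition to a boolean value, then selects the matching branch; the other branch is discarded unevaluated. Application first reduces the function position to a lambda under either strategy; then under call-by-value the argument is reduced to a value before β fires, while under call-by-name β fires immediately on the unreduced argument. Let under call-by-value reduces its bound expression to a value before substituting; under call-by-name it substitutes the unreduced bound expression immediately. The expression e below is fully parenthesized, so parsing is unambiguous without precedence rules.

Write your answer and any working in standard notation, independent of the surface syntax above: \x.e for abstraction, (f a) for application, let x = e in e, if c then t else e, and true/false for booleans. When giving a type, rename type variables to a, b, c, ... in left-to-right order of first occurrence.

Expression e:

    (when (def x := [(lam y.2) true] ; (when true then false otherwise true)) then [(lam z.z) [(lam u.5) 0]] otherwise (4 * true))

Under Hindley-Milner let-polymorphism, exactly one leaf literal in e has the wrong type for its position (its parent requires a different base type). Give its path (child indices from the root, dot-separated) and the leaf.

Derivation:
\y._ : a -> Int
  unify a -> Int ~ Bool -> b
  unify a ~ Bool
  unify Int ~ b
_ _ : Int
let x : Int
  unify Bool ~ Bool
  unify Bool ~ Bool
  unify Bool ~ Bool
z : c
\z._ : c -> c
\u._ : d -> Int
  unify d -> Int ~ Int -> e
  unify d ~ Int
  unify Int ~ e
_ _ : Int
  unify c -> c ~ Int -> f
  unify c ~ Int
  unify Int ~ f
_ _ : Int
  unify Int ~ Int
  unify Bool ~ Int
  FAIL: mismatch Bool ~ Int

Answer: 2.1 : true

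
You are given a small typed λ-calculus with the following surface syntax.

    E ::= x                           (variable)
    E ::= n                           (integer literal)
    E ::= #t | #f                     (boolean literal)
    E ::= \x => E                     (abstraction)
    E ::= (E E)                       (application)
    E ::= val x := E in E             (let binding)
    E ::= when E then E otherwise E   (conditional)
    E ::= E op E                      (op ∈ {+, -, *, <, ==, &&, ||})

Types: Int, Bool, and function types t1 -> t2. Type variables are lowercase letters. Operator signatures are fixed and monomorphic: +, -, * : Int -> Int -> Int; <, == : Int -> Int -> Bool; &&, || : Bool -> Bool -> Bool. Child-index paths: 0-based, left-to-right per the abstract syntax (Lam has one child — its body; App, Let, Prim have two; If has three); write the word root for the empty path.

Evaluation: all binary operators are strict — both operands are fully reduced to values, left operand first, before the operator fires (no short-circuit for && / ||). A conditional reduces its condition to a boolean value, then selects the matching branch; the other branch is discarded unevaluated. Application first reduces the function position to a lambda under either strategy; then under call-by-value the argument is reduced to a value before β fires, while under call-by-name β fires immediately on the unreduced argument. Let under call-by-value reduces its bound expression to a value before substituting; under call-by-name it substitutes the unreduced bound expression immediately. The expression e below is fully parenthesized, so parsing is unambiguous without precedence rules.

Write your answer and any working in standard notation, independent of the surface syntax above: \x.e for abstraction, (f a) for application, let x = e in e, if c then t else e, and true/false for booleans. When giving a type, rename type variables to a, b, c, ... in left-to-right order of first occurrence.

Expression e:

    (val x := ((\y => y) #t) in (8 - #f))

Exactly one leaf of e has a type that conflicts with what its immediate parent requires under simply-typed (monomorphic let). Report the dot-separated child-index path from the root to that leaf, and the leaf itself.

Trace:
y : a
\y._ : a -> a
  unify a -> a ~ Bool -> b
  unify a ~ Bool
  unify Bool ~ b
_ _ : Bool
let x : Bool
  unify Int ~ Int
  unify Bool ~ Int
  FAIL: mismatch Bool ~ Int

Answer: 1.1 : false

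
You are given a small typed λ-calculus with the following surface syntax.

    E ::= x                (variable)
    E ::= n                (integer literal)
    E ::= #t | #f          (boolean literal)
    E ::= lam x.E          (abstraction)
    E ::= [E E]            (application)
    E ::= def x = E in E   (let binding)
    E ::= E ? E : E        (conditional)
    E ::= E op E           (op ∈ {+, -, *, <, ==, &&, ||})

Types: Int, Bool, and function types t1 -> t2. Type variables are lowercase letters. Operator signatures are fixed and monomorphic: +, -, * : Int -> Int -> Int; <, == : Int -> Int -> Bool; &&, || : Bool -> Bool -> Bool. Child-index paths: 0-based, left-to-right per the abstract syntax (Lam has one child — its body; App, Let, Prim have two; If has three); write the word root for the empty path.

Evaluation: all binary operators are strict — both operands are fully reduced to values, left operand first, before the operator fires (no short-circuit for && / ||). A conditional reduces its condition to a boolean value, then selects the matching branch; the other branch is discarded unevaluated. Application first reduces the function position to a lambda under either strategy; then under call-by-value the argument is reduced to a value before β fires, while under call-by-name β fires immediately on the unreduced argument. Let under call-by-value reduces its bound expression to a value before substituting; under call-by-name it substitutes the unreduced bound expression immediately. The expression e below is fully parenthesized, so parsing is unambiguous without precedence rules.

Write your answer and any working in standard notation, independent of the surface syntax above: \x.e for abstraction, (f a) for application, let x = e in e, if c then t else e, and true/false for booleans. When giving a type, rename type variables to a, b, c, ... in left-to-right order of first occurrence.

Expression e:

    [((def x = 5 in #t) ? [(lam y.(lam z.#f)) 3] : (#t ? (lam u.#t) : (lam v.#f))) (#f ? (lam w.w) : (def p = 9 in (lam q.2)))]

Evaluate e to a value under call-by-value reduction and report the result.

Trace:
step 0: ((if (let x = 5 in true) then ((\y.(\z.false)) 3) else (if true then (\u.true) else (\v.false))) (if false then (\w.w) else (let p = 9 in (\q.2))))
step 1: [let@0.0] ((if true then ((\y.(\z.false)) 3) else (if true then (\u.true) else (\v.false))) (if false then (\w.w) else (let p = 9 in (\q.2))))
step 2: [if@0] (((\y.(\z.false)) 3) (if false then (\w.w) else (let p = 9 in (\q.2))))
step 3: [beta@0] ((\z.false) (if false then (\w.w) else (let p = 9 in (\q.2))))
step 4: [if@1] ((\z.false) (let p = 9 in (\q.2)))
step 5: [let@1] ((\z.false) (\q.2))
step 6: [beta@root] false

Answer: false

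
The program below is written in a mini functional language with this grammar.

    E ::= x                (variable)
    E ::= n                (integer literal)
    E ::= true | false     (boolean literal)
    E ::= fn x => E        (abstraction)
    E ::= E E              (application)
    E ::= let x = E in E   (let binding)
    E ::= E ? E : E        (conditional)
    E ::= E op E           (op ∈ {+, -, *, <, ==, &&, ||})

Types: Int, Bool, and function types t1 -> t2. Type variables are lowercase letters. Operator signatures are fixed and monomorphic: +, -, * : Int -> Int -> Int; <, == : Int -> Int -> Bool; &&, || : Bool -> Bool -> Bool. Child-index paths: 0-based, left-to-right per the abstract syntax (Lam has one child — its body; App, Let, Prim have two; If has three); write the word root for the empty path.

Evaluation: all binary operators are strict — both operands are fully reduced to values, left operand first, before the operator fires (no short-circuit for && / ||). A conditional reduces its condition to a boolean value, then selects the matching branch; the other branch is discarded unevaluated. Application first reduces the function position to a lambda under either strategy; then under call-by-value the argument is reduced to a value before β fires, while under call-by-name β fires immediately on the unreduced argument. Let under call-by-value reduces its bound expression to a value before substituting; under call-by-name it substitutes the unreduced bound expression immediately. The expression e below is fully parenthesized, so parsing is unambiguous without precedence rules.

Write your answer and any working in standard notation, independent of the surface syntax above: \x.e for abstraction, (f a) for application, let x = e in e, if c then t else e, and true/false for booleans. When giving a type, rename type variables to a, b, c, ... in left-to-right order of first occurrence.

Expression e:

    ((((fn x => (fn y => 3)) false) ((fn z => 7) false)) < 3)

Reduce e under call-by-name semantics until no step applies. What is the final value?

Answer: false

Trace:
step 0: ((((\x.(\y.3)) false) ((\z.7) false)) < 3)
step 1: [beta@0.0] (((\y.3) ((\z.7) false)) < 3)
step 2: [beta@0] (3 < 3)
step 3: [delta@root] false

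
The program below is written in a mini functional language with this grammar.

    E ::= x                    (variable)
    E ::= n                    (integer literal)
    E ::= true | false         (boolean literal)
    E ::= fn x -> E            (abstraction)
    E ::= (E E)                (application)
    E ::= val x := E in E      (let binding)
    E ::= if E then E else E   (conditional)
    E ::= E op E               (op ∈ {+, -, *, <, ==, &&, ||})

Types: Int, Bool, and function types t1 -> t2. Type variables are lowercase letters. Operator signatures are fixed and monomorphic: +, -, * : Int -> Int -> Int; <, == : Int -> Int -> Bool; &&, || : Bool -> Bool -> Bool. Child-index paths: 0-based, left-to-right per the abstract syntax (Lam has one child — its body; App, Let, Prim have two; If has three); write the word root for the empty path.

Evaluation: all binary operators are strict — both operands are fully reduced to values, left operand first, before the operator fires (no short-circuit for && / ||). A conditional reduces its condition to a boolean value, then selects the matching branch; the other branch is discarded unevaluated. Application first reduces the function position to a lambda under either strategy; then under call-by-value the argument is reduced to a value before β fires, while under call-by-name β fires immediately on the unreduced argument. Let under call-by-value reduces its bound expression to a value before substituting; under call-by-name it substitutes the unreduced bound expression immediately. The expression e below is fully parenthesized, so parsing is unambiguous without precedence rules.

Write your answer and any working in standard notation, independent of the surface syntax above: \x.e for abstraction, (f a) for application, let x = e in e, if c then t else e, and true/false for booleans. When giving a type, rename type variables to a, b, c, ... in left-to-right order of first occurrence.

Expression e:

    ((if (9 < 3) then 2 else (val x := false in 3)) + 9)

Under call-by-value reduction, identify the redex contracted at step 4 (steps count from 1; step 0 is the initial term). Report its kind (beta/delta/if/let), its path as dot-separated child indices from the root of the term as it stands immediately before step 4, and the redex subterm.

Working:
step 0: ((if (9 < 3) then 2 else (let x = false in 3)) + 9)
step 1: [delta@0.0] ((if false then 2 else (let x = false in 3)) + 9)
step 2: [if@0] ((let x = false in 3) + 9)
step 3: [let@0] (3 + 9)
step 4: [delta@root] 12

Answer: delta at root : (3 + 9)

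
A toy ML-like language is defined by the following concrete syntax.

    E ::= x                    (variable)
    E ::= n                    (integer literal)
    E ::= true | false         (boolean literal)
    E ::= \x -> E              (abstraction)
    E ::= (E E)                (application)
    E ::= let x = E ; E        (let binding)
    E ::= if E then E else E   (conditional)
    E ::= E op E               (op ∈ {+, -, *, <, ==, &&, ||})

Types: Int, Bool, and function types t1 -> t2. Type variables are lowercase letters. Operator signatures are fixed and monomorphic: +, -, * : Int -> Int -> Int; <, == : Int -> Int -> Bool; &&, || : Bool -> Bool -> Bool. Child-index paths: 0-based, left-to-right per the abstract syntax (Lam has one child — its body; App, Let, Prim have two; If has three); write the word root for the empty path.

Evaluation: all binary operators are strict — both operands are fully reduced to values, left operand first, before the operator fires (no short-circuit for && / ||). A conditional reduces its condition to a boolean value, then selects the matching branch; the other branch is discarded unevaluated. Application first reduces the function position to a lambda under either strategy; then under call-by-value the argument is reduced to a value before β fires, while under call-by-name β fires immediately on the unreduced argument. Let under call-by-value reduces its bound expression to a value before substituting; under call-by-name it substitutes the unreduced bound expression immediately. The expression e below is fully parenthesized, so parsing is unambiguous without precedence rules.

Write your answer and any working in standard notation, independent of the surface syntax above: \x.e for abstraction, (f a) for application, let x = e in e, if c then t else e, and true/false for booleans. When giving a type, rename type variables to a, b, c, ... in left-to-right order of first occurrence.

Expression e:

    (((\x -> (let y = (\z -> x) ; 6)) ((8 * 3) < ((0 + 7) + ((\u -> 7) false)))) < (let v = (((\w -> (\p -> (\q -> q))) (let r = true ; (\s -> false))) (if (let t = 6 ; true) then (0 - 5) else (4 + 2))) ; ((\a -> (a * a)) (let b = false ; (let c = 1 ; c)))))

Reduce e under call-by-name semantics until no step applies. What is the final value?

Answer: false

Working:
step 0: (((\x.(let y = (\z.x) in 6)) ((8 * 3) < ((0 + 7) + ((\u.7) false)))) < (let v = (((\w.(\p.(\q.q))) (let r = true in (\s.false))) (if (let t = 6 in true) then (0 - 5) else (4 + 2))) in ((\a.(a * a)) (let b = false in (let c = 1 in c)))))
step 1: [beta@0] ((let y = (\z.((8 * 3) < ((0 + 7) + ((\u.7) false)))) in 6) < (let v = (((\w.(\p.(\q.q))) (let r = true in (\s.false))) (if (let t = 6 in true) then (0 - 5) else (4 + 2))) in ((\a.(a * a)) (let b = false in (let c = 1 in c)))))
step 2: [let@0] (6 < (let v = (((\w.(\p.(\q.q))) (let r = true in (\s.false))) (if (let t = 6 in true) then (0 - 5) else (4 + 2))) in ((\a.(a * a)) (let b = false in (let c = 1 in c)))))
step 3: [let@1] (6 < ((\a.(a * a)) (let b = false in (let c = 1 in c))))
step 4: [beta@1] (6 < ((let b = false in (let c = 1 in c)) * (let b = false in (let c = 1 in c))))
step 5: [let@1.0] (6 < ((let c = 1 in c) * (let b = false in (let c = 1 in c))))
step 6: [let@1.0] (6 < (1 * (let b = false in (let c = 1 in c))))
step 7: [let@1.1] (6 < (1 * (let c = 1 in c)))
step 8: [let@1.1] (6 < (1 * 1))
step 9: [delta@1] (6 < 1)
step 10: [delta@root] false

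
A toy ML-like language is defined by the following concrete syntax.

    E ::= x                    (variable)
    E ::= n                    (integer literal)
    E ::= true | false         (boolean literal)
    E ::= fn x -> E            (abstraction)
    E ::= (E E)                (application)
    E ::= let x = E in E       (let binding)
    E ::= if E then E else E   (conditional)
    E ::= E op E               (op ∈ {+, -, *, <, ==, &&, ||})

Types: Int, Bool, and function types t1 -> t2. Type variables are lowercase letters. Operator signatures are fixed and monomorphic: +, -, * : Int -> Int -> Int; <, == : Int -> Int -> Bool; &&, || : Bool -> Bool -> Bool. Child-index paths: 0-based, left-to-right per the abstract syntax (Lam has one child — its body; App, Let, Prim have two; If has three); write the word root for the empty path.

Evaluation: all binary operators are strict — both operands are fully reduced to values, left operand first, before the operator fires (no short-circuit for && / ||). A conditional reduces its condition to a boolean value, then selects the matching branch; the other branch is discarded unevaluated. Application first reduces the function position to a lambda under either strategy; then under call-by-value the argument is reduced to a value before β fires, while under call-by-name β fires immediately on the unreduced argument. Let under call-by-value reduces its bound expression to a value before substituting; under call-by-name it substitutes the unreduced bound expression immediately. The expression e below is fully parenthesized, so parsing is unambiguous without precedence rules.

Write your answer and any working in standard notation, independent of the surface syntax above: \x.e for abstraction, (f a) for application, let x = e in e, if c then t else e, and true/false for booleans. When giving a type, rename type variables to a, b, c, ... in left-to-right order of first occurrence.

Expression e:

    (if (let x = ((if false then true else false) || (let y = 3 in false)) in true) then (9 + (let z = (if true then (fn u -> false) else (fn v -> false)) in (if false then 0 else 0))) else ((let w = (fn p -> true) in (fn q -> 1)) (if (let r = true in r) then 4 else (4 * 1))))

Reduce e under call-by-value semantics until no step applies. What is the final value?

Derivation:
step 0: (if (let x = ((if false then true else false) || (let y = 3 in false)) in true) then (9 + (let z = (if true then (\u.false) else (\v.false)) in (if false then 0 else 0))) else ((let w = (\p.true) in (\q.1)) (if (let r = true in r) then 4 else (4 * 1))))
step 1: [if@0.0.0] (if (let x = (false || (let y = 3 in false)) in true) then (9 + (let z = (if true then (\u.false) else (\v.false)) in (if false then 0 else 0))) else ((let w = (\p.true) in (\q.1)) (if (let r = true in r) then 4 else (4 * 1))))
step 2: [let@0.0.1] (if (let x = (false || false) in true) then (9 + (let z = (if true then (\u.false) else (\v.false)) in (if false then 0 else 0))) else ((let w = (\p.true) in (\q.1)) (if (let r = true in r) then 4 else (4 * 1))))
step 3: [delta@0.0] (if (let x = false in true) then (9 + (let z = (if true then (\u.false) else (\v.false)) in (if false then 0 else 0))) else ((let w = (\p.true) in (\q.1)) (if (let r = true in r) then 4 else (4 * 1))))
step 4: [let@0] (if true then (9 + (let z = (if true then (\u.false) else (\v.false)) in (if false then 0 else 0))) else ((let w = (\p.true) in (\q.1)) (if (let r = true in r) then 4 else (4 * 1))))
step 5: [if@root] (9 + (let z = (if true then (\u.false) else (\v.false)) in (if false then 0 else 0)))
step 6: [if@1.0] (9 + (let z = (\u.false) in (if false then 0 else 0)))
step 7: [let@1] (9 + (if false then 0 else 0))
step 8: [if@1] (9 + 0)
step 9: [delta@root] 9

Answer: 9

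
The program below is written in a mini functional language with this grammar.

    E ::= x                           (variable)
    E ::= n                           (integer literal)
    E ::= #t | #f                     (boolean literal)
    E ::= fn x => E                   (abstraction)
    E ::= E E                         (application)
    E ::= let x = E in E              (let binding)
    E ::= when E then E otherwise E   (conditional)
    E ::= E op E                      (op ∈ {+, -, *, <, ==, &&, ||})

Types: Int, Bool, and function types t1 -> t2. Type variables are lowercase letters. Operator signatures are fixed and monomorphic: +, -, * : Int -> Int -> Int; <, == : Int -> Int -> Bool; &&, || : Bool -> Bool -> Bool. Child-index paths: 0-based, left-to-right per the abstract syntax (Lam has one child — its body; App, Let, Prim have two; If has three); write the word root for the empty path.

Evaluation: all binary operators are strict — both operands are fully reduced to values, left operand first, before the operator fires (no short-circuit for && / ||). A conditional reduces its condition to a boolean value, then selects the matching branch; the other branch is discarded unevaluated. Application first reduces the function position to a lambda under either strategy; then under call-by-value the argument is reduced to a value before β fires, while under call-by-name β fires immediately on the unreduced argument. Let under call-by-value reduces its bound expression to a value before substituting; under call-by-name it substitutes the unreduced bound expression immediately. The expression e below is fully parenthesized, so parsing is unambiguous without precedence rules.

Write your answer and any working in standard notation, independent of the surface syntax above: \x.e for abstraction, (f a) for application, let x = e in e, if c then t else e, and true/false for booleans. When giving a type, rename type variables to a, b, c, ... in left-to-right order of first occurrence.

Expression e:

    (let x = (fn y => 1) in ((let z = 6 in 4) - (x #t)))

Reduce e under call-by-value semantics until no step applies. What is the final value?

Answer: 3

Derivation:
step 0: (let x = (\y.1) in ((let z = 6 in 4) - (x true)))
step 1: [let@root] ((let z = 6 in 4) - ((\y.1) true))
step 2: [let@0] (4 - ((\y.1) true))
step 3: [beta@1] (4 - 1)
step 4: [delta@root] 3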